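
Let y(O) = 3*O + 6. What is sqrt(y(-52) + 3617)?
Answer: sqrt(3467) ≈ 58.881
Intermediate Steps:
y(O) = 6 + 3*O
sqrt(y(-52) + 3617) = sqrt((6 + 3*(-52)) + 3617) = sqrt((6 - 156) + 3617) = sqrt(-150 + 3617) = sqrt(3467)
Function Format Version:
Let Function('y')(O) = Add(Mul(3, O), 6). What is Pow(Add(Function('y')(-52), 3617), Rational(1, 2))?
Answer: Pow(3467, Rational(1, 2)) ≈ 58.881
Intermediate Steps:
Function('y')(O) = Add(6, Mul(3, O))
Pow(Add(Function('y')(-52), 3617), Rational(1, 2)) = Pow(Add(Add(6, Mul(3, -52)), 3617), Rational(1, 2)) = Pow(Add(Add(6, -156), 3617), Rational(1, 2)) = Pow(Add(-150, 3617), Rational(1, 2)) = Pow(3467, Rational(1, 2))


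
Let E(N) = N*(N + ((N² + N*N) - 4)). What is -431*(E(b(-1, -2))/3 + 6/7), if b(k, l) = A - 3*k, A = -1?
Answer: -14654/7 ≈ -2093.4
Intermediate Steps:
b(k, l) = -1 - 3*k
E(N) = N*(-4 + N + 2*N²) (E(N) = N*(N + ((N² + N²) - 4)) = N*(N + (2*N² - 4)) = N*(N + (-4 + 2*N²)) = N*(-4 + N + 2*N²))
-431*(E(b(-1, -2))/3 + 6/7) = -431*(((-1 - 3*(-1))*(-4 + (-1 - 3*(-1)) + 2*(-1 - 3*(-1))²))/3 + 6/7) = -431*(((-1 + 3)*(-4 + (-1 + 3) + 2*(-1 + 3)²))*(⅓) + 6*(⅐)) = -431*((2*(-4 + 2 + 2*2²))*(⅓) + 6/7) = -431*((2*(-4 + 2 + 2*4))*(⅓) + 6/7) = -431*((2*(-4 + 2 + 8))*(⅓) + 6/7) = -431*((2*6)*(⅓) + 6/7) = -431*(12*(⅓) + 6/7) = -431*(4 + 6/7) = -431*34/7 = -14654/7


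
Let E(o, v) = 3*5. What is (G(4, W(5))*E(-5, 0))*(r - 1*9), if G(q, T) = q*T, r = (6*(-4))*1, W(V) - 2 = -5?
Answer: 5940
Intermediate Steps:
W(V) = -3 (W(V) = 2 - 5 = -3)
r = -24 (r = -24*1 = -24)
E(o, v) = 15
G(q, T) = T*q
(G(4, W(5))*E(-5, 0))*(r - 1*9) = (-3*4*15)*(-24 - 1*9) = (-12*15)*(-24 - 9) = -180*(-33) = 5940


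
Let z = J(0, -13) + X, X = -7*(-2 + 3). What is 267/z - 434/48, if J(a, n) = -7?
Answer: -4723/168 ≈ -28.113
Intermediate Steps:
X = -7 (X = -7*1 = -7)
z = -14 (z = -7 - 7 = -14)
267/z - 434/48 = 267/(-14) - 434/48 = 267*(-1/14) - 434*1/48 = -267/14 - 217/24 = -4723/168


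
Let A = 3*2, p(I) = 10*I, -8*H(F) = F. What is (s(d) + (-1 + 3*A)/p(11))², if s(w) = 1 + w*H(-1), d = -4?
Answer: 1296/3025 ≈ 0.42843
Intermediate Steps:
H(F) = -F/8
s(w) = 1 + w/8 (s(w) = 1 + w*(-⅛*(-1)) = 1 + w*(⅛) = 1 + w/8)
A = 6
(s(d) + (-1 + 3*A)/p(11))² = ((1 + (⅛)*(-4)) + (-1 + 3*6)/((10*11)))² = ((1 - ½) + (-1 + 18)/110)² = (½ + 17*(1/110))² = (½ + 17/110)² = (36/55)² = 1296/3025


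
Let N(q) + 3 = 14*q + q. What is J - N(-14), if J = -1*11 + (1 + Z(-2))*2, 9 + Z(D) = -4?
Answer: 178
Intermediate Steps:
Z(D) = -13 (Z(D) = -9 - 4 = -13)
N(q) = -3 + 15*q (N(q) = -3 + (14*q + q) = -3 + 15*q)
J = -35 (J = -1*11 + (1 - 13)*2 = -11 - 12*2 = -11 - 24 = -35)
J - N(-14) = -35 - (-3 + 15*(-14)) = -35 - (-3 - 210) = -35 - 1*(-213) = -35 + 213 = 178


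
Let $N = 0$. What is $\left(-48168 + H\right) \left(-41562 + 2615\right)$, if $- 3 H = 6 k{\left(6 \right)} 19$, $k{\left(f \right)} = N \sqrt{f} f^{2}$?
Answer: $1875999096$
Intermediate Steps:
$k{\left(f \right)} = 0$ ($k{\left(f \right)} = 0 \sqrt{f} f^{2} = 0 f^{2} = 0$)
$H = 0$ ($H = - \frac{6 \cdot 0 \cdot 19}{3} = - \frac{0 \cdot 19}{3} = \left(- \frac{1}{3}\right) 0 = 0$)
$\left(-48168 + H\right) \left(-41562 + 2615\right) = \left(-48168 + 0\right) \left(-41562 + 2615\right) = \left(-48168\right) \left(-38947\right) = 1875999096$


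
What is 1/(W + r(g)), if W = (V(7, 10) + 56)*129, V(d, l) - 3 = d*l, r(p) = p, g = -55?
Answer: 1/16586 ≈ 6.0292e-5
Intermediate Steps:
V(d, l) = 3 + d*l
W = 16641 (W = ((3 + 7*10) + 56)*129 = ((3 + 70) + 56)*129 = (73 + 56)*129 = 129*129 = 16641)
1/(W + r(g)) = 1/(16641 - 55) = 1/16586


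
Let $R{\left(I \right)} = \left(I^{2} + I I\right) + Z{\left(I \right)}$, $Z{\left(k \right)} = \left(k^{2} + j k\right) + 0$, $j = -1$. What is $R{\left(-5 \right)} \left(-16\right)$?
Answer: $-1280$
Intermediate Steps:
$Z{\left(k \right)} = k^{2} - k$ ($Z{\left(k \right)} = \left(k^{2} - k\right) + 0 = k^{2} - k$)
$R{\left(I \right)} = 2 I^{2} + I \left(-1 + I\right)$ ($R{\left(I \right)} = \left(I^{2} + I I\right) + I \left(-1 + I\right) = \left(I^{2} + I^{2}\right) + I \left(-1 + I\right) = 2 I^{2} + I \left(-1 + I\right)$)
$R{\left(-5 \right)} \left(-16\right) = - 5 \left(-1 + 3 \left(-5\right)\right) \left(-16\right) = - 5 \left(-1 - 15\right) \left(-16\right) = \left(-5\right) \left(-16\right) \left(-16\right) = 80 \left(-16\right) = -1280$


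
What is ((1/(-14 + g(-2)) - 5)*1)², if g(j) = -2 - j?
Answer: 5041/196 ≈ 25.719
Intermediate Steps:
((1/(-14 + g(-2)) - 5)*1)² = ((1/(-14 + (-2 - 1*(-2))) - 5)*1)² = ((1/(-14 + (-2 + 2)) - 5)*1)² = ((1/(-14 + 0) - 5)*1)² = ((1/(-14) - 5)*1)² = ((-1/14 - 5)*1)² = (-71/14*1)² = (-71/14)² = 5041/196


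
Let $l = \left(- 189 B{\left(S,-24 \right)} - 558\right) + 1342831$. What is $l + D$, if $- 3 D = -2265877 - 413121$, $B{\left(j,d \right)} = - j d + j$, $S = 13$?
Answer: $\frac{6521542}{3} \approx 2.1738 \cdot 10^{6}$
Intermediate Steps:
$B{\left(j,d \right)} = j - d j$ ($B{\left(j,d \right)} = - d j + j = j - d j$)
$l = 1280848$ ($l = \left(- 189 \cdot 13 \left(1 - -24\right) - 558\right) + 1342831 = \left(- 189 \cdot 13 \left(1 + 24\right) - 558\right) + 1342831 = \left(- 189 \cdot 13 \cdot 25 - 558\right) + 1342831 = \left(\left(-189\right) 325 - 558\right) + 1342831 = \left(-61425 - 558\right) + 1342831 = -61983 + 1342831 = 1280848$)
$D = \frac{2678998}{3}$ ($D = - \frac{-2265877 - 413121}{3} = \left(- \frac{1}{3}\right) \left(-2678998\right) = \frac{2678998}{3} \approx 8.93 \cdot 10^{5}$)
$l + D = 1280848 + \frac{2678998}{3} = \frac{6521542}{3}$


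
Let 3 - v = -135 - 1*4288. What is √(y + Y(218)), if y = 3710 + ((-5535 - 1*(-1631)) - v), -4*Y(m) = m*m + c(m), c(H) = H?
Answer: 3*I*√7358/2 ≈ 128.67*I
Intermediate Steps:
Y(m) = -m/4 - m²/4 (Y(m) = -(m*m + m)/4 = -(m² + m)/4 = -(m + m²)/4 = -m/4 - m²/4)
v = 4426 (v = 3 - (-135 - 1*4288) = 3 - (-135 - 4288) = 3 - 1*(-4423) = 3 + 4423 = 4426)
y = -4620 (y = 3710 + ((-5535 - 1*(-1631)) - 1*4426) = 3710 + ((-5535 + 1631) - 4426) = 3710 + (-3904 - 4426) = 3710 - 8330 = -4620)
√(y + Y(218)) = √(-4620 + (¼)*218*(-1 - 1*218)) = √(-4620 + (¼)*218*(-1 - 218)) = √(-4620 + (¼)*218*(-219)) = √(-4620 - 23871/2) = √(-33111/2) = 3*I*√7358/2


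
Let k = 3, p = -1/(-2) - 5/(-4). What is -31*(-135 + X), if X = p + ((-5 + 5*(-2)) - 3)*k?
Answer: 23219/4 ≈ 5804.8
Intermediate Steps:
p = 7/4 (p = -1*(-½) - 5*(-¼) = ½ + 5/4 = 7/4 ≈ 1.7500)
X = -209/4 (X = 7/4 + ((-5 + 5*(-2)) - 3)*3 = 7/4 + ((-5 - 10) - 3)*3 = 7/4 + (-15 - 3)*3 = 7/4 - 18*3 = 7/4 - 54 = -209/4 ≈ -52.250)
-31*(-135 + X) = -31*(-135 - 209/4) = -31*(-749/4) = 23219/4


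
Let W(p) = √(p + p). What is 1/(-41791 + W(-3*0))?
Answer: -1/41791 ≈ -2.3929e-5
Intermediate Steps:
W(p) = √2*√p (W(p) = √(2*p) = √2*√p)
1/(-41791 + W(-3*0)) = 1/(-41791 + √2*√(-3*0)) = 1/(-41791 + √2*√0) = 1/(-41791 + √2*0) = 1/(-41791 + 0) = 1/(-41791) = -1/41791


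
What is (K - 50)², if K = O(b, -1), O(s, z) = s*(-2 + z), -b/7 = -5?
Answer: 24025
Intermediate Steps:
b = 35 (b = -7*(-5) = 35)
K = -105 (K = 35*(-2 - 1) = 35*(-3) = -105)
(K - 50)² = (-105 - 50)² = (-155)² = 24025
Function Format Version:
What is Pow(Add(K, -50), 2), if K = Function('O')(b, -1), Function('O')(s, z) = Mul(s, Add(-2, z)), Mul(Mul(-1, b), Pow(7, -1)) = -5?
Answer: 24025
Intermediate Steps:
b = 35 (b = Mul(-7, -5) = 35)
K = -105 (K = Mul(35, Add(-2, -1)) = Mul(35, -3) = -105)
Pow(Add(K, -50), 2) = Pow(Add(-105, -50), 2) = Pow(-155, 2) = 24025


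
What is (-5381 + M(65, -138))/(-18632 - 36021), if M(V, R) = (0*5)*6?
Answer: 5381/54653 ≈ 0.098458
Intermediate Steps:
M(V, R) = 0 (M(V, R) = 0*6 = 0)
(-5381 + M(65, -138))/(-18632 - 36021) = (-5381 + 0)/(-18632 - 36021) = -5381/(-54653) = -5381*(-1/54653) = 5381/54653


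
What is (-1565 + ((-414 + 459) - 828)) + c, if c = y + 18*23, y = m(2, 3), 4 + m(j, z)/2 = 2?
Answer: -1938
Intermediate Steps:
m(j, z) = -4 (m(j, z) = -8 + 2*2 = -8 + 4 = -4)
y = -4
c = 410 (c = -4 + 18*23 = -4 + 414 = 410)
(-1565 + ((-414 + 459) - 828)) + c = (-1565 + ((-414 + 459) - 828)) + 410 = (-1565 + (45 - 828)) + 410 = (-1565 - 783) + 410 = -2348 + 410 = -1938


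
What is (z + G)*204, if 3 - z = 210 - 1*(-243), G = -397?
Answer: -172788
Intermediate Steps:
z = -450 (z = 3 - (210 - 1*(-243)) = 3 - (210 + 243) = 3 - 1*453 = 3 - 453 = -450)
(z + G)*204 = (-450 - 397)*204 = -847*204 = -172788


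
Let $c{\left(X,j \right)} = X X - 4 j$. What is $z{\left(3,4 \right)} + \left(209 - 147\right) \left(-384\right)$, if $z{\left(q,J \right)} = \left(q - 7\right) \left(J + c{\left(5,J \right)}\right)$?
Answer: $-23860$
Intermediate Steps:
$c{\left(X,j \right)} = X^{2} - 4 j$
$z{\left(q,J \right)} = \left(-7 + q\right) \left(25 - 3 J\right)$ ($z{\left(q,J \right)} = \left(q - 7\right) \left(J - \left(-25 + 4 J\right)\right) = \left(-7 + q\right) \left(J - \left(-25 + 4 J\right)\right) = \left(-7 + q\right) \left(25 - 3 J\right)$)
$z{\left(3,4 \right)} + \left(209 - 147\right) \left(-384\right) = \left(-175 + 21 \cdot 4 + 25 \cdot 3 - 12 \cdot 3\right) + \left(209 - 147\right) \left(-384\right) = \left(-175 + 84 + 75 - 36\right) + \left(209 - 147\right) \left(-384\right) = -52 + 62 \left(-384\right) = -52 - 23808 = -23860$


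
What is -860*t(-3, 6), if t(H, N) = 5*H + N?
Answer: 7740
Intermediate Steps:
t(H, N) = N + 5*H
-860*t(-3, 6) = -860*(6 + 5*(-3)) = -860*(6 - 15) = -860*(-9) = 7740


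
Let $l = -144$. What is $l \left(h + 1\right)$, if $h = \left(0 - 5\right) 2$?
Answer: $1296$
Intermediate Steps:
$h = -10$ ($h = \left(-5\right) 2 = -10$)
$l \left(h + 1\right) = - 144 \left(-10 + 1\right) = \left(-144\right) \left(-9\right) = 1296$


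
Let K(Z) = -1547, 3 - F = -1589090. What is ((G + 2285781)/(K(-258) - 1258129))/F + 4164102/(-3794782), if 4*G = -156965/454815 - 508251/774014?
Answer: -9700367706688924596909007487/8840019399322004517756093984 ≈ -1.0973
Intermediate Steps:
F = 1589093 (F = 3 - 1*(-1589090) = 3 + 1589090 = 1589093)
G = -70530657215/281626541928 (G = (-156965/454815 - 508251/774014)/4 = (-156965*1/454815 - 508251*1/774014)/4 = (-31393/90963 - 508251/774014)/4 = (¼)*(-70530657215/70406635482) = -70530657215/281626541928 ≈ -0.25044)
((G + 2285781)/(K(-258) - 1258129))/F + 4164102/(-3794782) = ((-70530657215/281626541928 + 2285781)/(-1547 - 1258129))/1589093 + 4164102/(-3794782) = ((643736528104068553/281626541928)/(-1259676))*(1/1589093) + 4164102*(-1/3794782) = ((643736528104068553/281626541928)*(-1/1259676))*(1/1589093) - 2082051/1897391 = -58521502554915323/32250745075426848*1/1589093 - 2082051/1897391 = -5320136595901393/4659039385831388742624 - 2082051/1897391 = -9700367706688924596909007487/8840019399322004517756093984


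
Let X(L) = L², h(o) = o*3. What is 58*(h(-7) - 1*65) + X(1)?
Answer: -4987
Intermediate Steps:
h(o) = 3*o
58*(h(-7) - 1*65) + X(1) = 58*(3*(-7) - 1*65) + 1² = 58*(-21 - 65) + 1 = 58*(-86) + 1 = -4988 + 1 = -4987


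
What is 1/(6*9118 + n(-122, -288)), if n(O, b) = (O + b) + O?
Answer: 1/54176 ≈ 1.8458e-5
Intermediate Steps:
n(O, b) = b + 2*O
1/(6*9118 + n(-122, -288)) = 1/(6*9118 + (-288 + 2*(-122))) = 1/(54708 + (-288 - 244)) = 1/(54708 - 532) = 1/54176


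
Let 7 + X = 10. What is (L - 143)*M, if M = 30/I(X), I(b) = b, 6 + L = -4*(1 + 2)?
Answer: -1610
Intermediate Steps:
L = -18 (L = -6 - 4*(1 + 2) = -6 - 4*3 = -6 - 12 = -18)
X = 3 (X = -7 + 10 = 3)
M = 10 (M = 30/3 = 30*(1/3) = 10)
(L - 143)*M = (-18 - 143)*10 = -161*10 = -1610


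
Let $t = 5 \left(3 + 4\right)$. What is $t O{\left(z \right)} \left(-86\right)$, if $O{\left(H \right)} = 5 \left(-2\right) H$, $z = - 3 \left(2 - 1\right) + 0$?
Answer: $-90300$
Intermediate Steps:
$z = -3$ ($z = - 3 \left(2 - 1\right) + 0 = \left(-3\right) 1 + 0 = -3 + 0 = -3$)
$t = 35$ ($t = 5 \cdot 7 = 35$)
$O{\left(H \right)} = - 10 H$
$t O{\left(z \right)} \left(-86\right) = 35 \left(\left(-10\right) \left(-3\right)\right) \left(-86\right) = 35 \cdot 30 \left(-86\right) = 1050 \left(-86\right) = -90300$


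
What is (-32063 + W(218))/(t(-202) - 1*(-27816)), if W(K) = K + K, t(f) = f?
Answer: -31627/27614 ≈ -1.1453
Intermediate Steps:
W(K) = 2*K
(-32063 + W(218))/(t(-202) - 1*(-27816)) = (-32063 + 2*218)/(-202 - 1*(-27816)) = (-32063 + 436)/(-202 + 27816) = -31627/27614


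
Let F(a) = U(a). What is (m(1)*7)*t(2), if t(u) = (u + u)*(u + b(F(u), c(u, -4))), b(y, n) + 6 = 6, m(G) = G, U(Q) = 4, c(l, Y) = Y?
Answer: 56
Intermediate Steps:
F(a) = 4
b(y, n) = 0 (b(y, n) = -6 + 6 = 0)
t(u) = 2*u**2 (t(u) = (u + u)*(u + 0) = (2*u)*u = 2*u**2)
(m(1)*7)*t(2) = (1*7)*(2*2**2) = 7*(2*4) = 7*8 = 56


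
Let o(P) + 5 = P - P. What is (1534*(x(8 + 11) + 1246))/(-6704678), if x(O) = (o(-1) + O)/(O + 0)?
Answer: -18168696/63694441 ≈ -0.28525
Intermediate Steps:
o(P) = -5 (o(P) = -5 + (P - P) = -5 + 0 = -5)
x(O) = (-5 + O)/O (x(O) = (-5 + O)/(O + 0) = (-5 + O)/O)
(1534*(x(8 + 11) + 1246))/(-6704678) = (1534*((-5 + (8 + 11))/(8 + 11) + 1246))/(-6704678) = (1534*((-5 + 19)/19 + 1246))*(-1/6704678) = (1534*((1/19)*14 + 1246))*(-1/6704678) = (1534*(14/19 + 1246))*(-1/6704678) = (1534*(23688/19))*(-1/6704678) = (36337392/19)*(-1/6704678) = -18168696/63694441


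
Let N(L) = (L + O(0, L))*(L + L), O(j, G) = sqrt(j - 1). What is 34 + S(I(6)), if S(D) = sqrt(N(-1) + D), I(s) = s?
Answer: 34 + sqrt(8 - 2*I) ≈ 36.85 - 0.35086*I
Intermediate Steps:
O(j, G) = sqrt(-1 + j)
N(L) = 2*L*(I + L) (N(L) = (L + sqrt(-1 + 0))*(L + L) = (L + sqrt(-1))*(2*L) = (L + I)*(2*L) = (I + L)*(2*L) = 2*L*(I + L))
S(D) = sqrt(2 + D - 2*I) (S(D) = sqrt(2*(-1)*(I - 1) + D) = sqrt(2*(-1)*(-1 + I) + D) = sqrt((2 - 2*I) + D) = sqrt(2 + D - 2*I))
34 + S(I(6)) = 34 + sqrt(2 + 6 - 2*I) = 34 + sqrt(8 - 2*I)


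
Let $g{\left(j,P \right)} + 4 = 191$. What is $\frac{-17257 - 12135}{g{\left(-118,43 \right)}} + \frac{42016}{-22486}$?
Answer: $- \frac{30398432}{191131} \approx -159.04$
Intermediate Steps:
$g{\left(j,P \right)} = 187$ ($g{\left(j,P \right)} = -4 + 191 = 187$)
$\frac{-17257 - 12135}{g{\left(-118,43 \right)}} + \frac{42016}{-22486} = \frac{-17257 - 12135}{187} + \frac{42016}{-22486} = \left(-29392\right) \frac{1}{187} + 42016 \left(- \frac{1}{22486}\right) = - \frac{2672}{17} - \frac{21008}{11243} = - \frac{30398432}{191131}$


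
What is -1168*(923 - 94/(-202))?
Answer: -108939360/101 ≈ -1.0786e+6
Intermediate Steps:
-1168*(923 - 94/(-202)) = -1168*(923 - 94*(-1/202)) = -1168*(923 + 47/101) = -1168*93270/101 = -108939360/101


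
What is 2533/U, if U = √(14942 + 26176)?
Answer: 2533*√41118/41118 ≈ 12.492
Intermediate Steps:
U = √41118 ≈ 202.78
2533/U = 2533/(√41118) = 2533*(√41118/41118) = 2533*√41118/41118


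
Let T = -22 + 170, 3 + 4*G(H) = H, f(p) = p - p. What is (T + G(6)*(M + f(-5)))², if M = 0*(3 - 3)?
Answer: 21904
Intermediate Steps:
f(p) = 0
G(H) = -¾ + H/4
M = 0 (M = 0*0 = 0)
T = 148
(T + G(6)*(M + f(-5)))² = (148 + (-¾ + (¼)*6)*(0 + 0))² = (148 + (-¾ + 3/2)*0)² = (148 + (¾)*0)² = (148 + 0)² = 148² = 21904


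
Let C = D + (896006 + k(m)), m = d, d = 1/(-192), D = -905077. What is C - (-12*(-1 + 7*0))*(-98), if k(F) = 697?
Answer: -7198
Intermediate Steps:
d = -1/192 ≈ -0.0052083
m = -1/192 ≈ -0.0052083
C = -8374 (C = -905077 + (896006 + 697) = -905077 + 896703 = -8374)
C - (-12*(-1 + 7*0))*(-98) = -8374 - (-12*(-1 + 7*0))*(-98) = -8374 - (-12*(-1 + 0))*(-98) = -8374 - (-12*(-1))*(-98) = -8374 - 12*(-98) = -8374 - 1*(-1176) = -8374 + 1176 = -7198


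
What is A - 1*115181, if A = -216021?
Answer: -331202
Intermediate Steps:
A - 1*115181 = -216021 - 1*115181 = -216021 - 115181 = -331202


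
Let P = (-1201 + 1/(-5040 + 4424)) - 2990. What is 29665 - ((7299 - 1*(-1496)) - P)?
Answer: 10274263/616 ≈ 16679.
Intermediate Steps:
P = -2581657/616 (P = (-1201 + 1/(-616)) - 2990 = (-1201 - 1/616) - 2990 = -739817/616 - 2990 = -2581657/616 ≈ -4191.0)
29665 - ((7299 - 1*(-1496)) - P) = 29665 - ((7299 - 1*(-1496)) - 1*(-2581657/616)) = 29665 - ((7299 + 1496) + 2581657/616) = 29665 - (8795 + 2581657/616) = 29665 - 1*7999377/616 = 29665 - 7999377/616 = 10274263/616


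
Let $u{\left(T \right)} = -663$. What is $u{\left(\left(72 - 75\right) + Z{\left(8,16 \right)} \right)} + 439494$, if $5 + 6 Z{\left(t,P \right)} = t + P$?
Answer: $438831$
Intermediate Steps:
$Z{\left(t,P \right)} = - \frac{5}{6} + \frac{P}{6} + \frac{t}{6}$ ($Z{\left(t,P \right)} = - \frac{5}{6} + \frac{t + P}{6} = - \frac{5}{6} + \frac{P + t}{6} = - \frac{5}{6} + \left(\frac{P}{6} + \frac{t}{6}\right) = - \frac{5}{6} + \frac{P}{6} + \frac{t}{6}$)
$u{\left(\left(72 - 75\right) + Z{\left(8,16 \right)} \right)} + 439494 = -663 + 439494 = 438831$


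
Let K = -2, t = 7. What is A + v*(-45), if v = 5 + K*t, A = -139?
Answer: 266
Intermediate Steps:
v = -9 (v = 5 - 2*7 = 5 - 14 = -9)
A + v*(-45) = -139 - 9*(-45) = -139 + 405 = 266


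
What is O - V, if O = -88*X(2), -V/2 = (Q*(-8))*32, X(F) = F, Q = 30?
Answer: -15536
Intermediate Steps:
V = 15360 (V = -2*30*(-8)*32 = -(-480)*32 = -2*(-7680) = 15360)
O = -176 (O = -88*2 = -176)
O - V = -176 - 1*15360 = -176 - 15360 = -15536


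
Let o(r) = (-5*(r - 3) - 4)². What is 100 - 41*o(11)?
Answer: -79276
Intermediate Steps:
o(r) = (11 - 5*r)² (o(r) = (-5*(-3 + r) - 4)² = ((15 - 5*r) - 4)² = (11 - 5*r)²)
100 - 41*o(11) = 100 - 41*(-11 + 5*11)² = 100 - 41*(-11 + 55)² = 100 - 41*44² = 100 - 41*1936 = 100 - 79376 = -79276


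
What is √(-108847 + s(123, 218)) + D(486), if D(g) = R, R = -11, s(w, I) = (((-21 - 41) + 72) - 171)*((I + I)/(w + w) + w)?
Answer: -11 + 2*I*√487665726/123 ≈ -11.0 + 359.08*I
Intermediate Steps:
s(w, I) = -161*w - 161*I/w (s(w, I) = ((-62 + 72) - 171)*((2*I)/((2*w)) + w) = (10 - 171)*((2*I)*(1/(2*w)) + w) = -161*(I/w + w) = -161*(w + I/w) = -161*w - 161*I/w)
D(g) = -11
√(-108847 + s(123, 218)) + D(486) = √(-108847 + (-161*123 - 161*218/123)) - 11 = √(-108847 + (-19803 - 161*218*1/123)) - 11 = √(-108847 + (-19803 - 35098/123)) - 11 = √(-108847 - 2470867/123) - 11 = √(-15859048/123) - 11 = 2*I*√487665726/123 - 11 = -11 + 2*I*√487665726/123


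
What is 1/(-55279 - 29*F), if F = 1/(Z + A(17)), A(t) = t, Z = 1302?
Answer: -1319/72913030 ≈ -1.8090e-5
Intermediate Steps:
F = 1/1319 (F = 1/(1302 + 17) = 1/1319 ≈ 0.00075815)
1/(-55279 - 29*F) = 1/(-55279 - 29*1/1319) = 1/(-55279 - 29/1319) = 1/(-72913030/1319) = -1319/72913030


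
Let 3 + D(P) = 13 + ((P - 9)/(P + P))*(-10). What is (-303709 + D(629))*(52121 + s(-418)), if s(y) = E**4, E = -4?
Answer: -588562724451/37 ≈ -1.5907e+10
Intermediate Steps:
s(y) = 256 (s(y) = (-4)**4 = 256)
D(P) = 10 - 5*(-9 + P)/P (D(P) = -3 + (13 + ((P - 9)/(P + P))*(-10)) = -3 + (13 + ((-9 + P)/((2*P)))*(-10)) = -3 + (13 + ((-9 + P)*(1/(2*P)))*(-10)) = -3 + (13 + ((-9 + P)/(2*P))*(-10)) = -3 + (13 - 5*(-9 + P)/P) = 10 - 5*(-9 + P)/P)
(-303709 + D(629))*(52121 + s(-418)) = (-303709 + (5 + 45/629))*(52121 + 256) = (-303709 + (5 + 45*(1/629)))*52377 = (-303709 + (5 + 45/629))*52377 = (-303709 + 3190/629)*52377 = -191029771/629*52377 = -588562724451/37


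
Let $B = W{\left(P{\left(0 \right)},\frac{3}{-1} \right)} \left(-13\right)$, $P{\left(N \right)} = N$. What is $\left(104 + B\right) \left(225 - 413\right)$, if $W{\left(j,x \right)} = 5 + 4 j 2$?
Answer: $-7332$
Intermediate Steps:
$W{\left(j,x \right)} = 5 + 8 j$
$B = -65$ ($B = \left(5 + 8 \cdot 0\right) \left(-13\right) = \left(5 + 0\right) \left(-13\right) = 5 \left(-13\right) = -65$)
$\left(104 + B\right) \left(225 - 413\right) = \left(104 - 65\right) \left(225 - 413\right) = 39 \left(-188\right) = -7332$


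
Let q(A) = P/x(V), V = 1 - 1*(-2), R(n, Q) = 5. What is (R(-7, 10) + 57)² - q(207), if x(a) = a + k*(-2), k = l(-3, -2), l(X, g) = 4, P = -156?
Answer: 19064/5 ≈ 3812.8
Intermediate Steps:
k = 4
V = 3 (V = 1 + 2 = 3)
x(a) = -8 + a (x(a) = a + 4*(-2) = a - 8 = -8 + a)
q(A) = 156/5 (q(A) = -156/(-8 + 3) = -156/(-5) = -156*(-⅕) = 156/5)
(R(-7, 10) + 57)² - q(207) = (5 + 57)² - 1*156/5 = 62² - 156/5 = 3844 - 156/5 = 19064/5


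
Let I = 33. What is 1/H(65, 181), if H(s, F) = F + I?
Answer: 1/214 ≈ 0.0046729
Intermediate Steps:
H(s, F) = 33 + F (H(s, F) = F + 33 = 33 + F)
1/H(65, 181) = 1/(33 + 181) = 1/214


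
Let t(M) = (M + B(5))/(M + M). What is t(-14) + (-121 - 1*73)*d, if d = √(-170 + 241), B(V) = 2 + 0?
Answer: 3/7 - 194*√71 ≈ -1634.2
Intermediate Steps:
B(V) = 2
d = √71 ≈ 8.4261
t(M) = (2 + M)/(2*M) (t(M) = (M + 2)/(M + M) = (2 + M)/((2*M)) = (2 + M)*(1/(2*M)) = (2 + M)/(2*M))
t(-14) + (-121 - 1*73)*d = (½)*(2 - 14)/(-14) + (-121 - 1*73)*√71 = (½)*(-1/14)*(-12) + (-121 - 73)*√71 = 3/7 - 194*√71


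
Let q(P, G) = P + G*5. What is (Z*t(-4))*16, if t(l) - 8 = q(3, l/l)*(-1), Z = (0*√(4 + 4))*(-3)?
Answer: 0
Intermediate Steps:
q(P, G) = P + 5*G
Z = 0 (Z = (0*√8)*(-3) = (0*(2*√2))*(-3) = 0*(-3) = 0)
t(l) = 0 (t(l) = 8 + (3 + 5*(l/l))*(-1) = 8 + (3 + 5*1)*(-1) = 8 + (3 + 5)*(-1) = 8 + 8*(-1) = 8 - 8 = 0)
(Z*t(-4))*16 = (0*0)*16 = 0*16 = 0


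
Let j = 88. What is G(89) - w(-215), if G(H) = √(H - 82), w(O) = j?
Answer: -88 + √7 ≈ -85.354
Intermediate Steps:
w(O) = 88
G(H) = √(-82 + H)
G(89) - w(-215) = √(-82 + 89) - 1*88 = √7 - 88 = -88 + √7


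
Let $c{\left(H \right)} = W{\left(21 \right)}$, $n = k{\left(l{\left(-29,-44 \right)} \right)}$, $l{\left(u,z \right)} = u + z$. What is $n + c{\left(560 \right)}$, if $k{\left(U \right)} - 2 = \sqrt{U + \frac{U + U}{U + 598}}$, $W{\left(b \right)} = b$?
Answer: $23 + \frac{i \sqrt{807891}}{105} \approx 23.0 + 8.5603 i$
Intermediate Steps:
$k{\left(U \right)} = 2 + \sqrt{U + \frac{2 U}{598 + U}}$ ($k{\left(U \right)} = 2 + \sqrt{U + \frac{U + U}{U + 598}} = 2 + \sqrt{U + \frac{2 U}{598 + U}}$)
$n = 2 + \frac{i \sqrt{807891}}{105}$ ($n = 2 + \sqrt{\frac{\left(-29 - 44\right) \left(600 - 73\right)}{598 - 73}} = 2 + \sqrt{- \frac{73 \left(600 - 73\right)}{598 - 73}} = 2 + \sqrt{\left(-73\right) \frac{1}{525} \cdot 527} = 2 + \sqrt{- \frac{38471}{525}} = 2 + \frac{i \sqrt{807891}}{105} \approx 2.0 + 8.5603 i$)
$c{\left(H \right)} = 21$
$n + c{\left(560 \right)} = \left(2 + \frac{i \sqrt{807891}}{105}\right) + 21 = 23 + \frac{i \sqrt{807891}}{105}$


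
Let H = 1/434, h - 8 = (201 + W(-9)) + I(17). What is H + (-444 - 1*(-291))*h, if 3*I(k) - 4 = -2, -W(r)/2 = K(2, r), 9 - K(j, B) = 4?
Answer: -13258265/434 ≈ -30549.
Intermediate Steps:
K(j, B) = 5 (K(j, B) = 9 - 1*4 = 9 - 4 = 5)
W(r) = -10 (W(r) = -2*5 = -10)
I(k) = ⅔ (I(k) = 4/3 + (⅓)*(-2) = 4/3 - ⅔ = ⅔)
h = 599/3 (h = 8 + ((201 - 10) + ⅔) = 8 + (191 + ⅔) = 8 + 575/3 = 599/3 ≈ 199.67)
H = 1/434 ≈ 0.0023041
H + (-444 - 1*(-291))*h = 1/434 + (-444 - 1*(-291))*(599/3) = 1/434 + (-444 + 291)*(599/3) = 1/434 - 153*599/3 = 1/434 - 30549 = -13258265/434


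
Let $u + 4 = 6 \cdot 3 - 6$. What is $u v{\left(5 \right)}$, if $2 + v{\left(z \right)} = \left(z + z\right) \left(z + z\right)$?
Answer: $784$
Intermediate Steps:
$u = 8$ ($u = -4 + \left(6 \cdot 3 - 6\right) = -4 + \left(18 - 6\right) = -4 + 12 = 8$)
$v{\left(z \right)} = -2 + 4 z^{2}$ ($v{\left(z \right)} = -2 + \left(z + z\right) \left(z + z\right) = -2 + 2 z 2 z = -2 + 4 z^{2}$)
$u v{\left(5 \right)} = 8 \left(-2 + 4 \cdot 5^{2}\right) = 8 \left(-2 + 4 \cdot 25\right) = 8 \left(-2 + 100\right) = 8 \cdot 98 = 784$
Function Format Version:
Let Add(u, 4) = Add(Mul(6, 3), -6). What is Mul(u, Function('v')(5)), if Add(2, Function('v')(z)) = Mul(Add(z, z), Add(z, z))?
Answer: 784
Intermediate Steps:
u = 8 (u = Add(-4, Add(Mul(6, 3), -6)) = Add(-4, Add(18, -6)) = Add(-4, 12) = 8)
Function('v')(z) = Add(-2, Mul(4, Pow(z, 2))) (Function('v')(z) = Add(-2, Mul(Add(z, z), Add(z, z))) = Add(-2, Mul(Mul(2, z), Mul(2, z))) = Add(-2, Mul(4, Pow(z, 2))))
Mul(u, Function('v')(5)) = Mul(8, Add(-2, Mul(4, Pow(5, 2)))) = Mul(8, Add(-2, Mul(4, 25))) = Mul(8, Add(-2, 100)) = Mul(8, 98) = 784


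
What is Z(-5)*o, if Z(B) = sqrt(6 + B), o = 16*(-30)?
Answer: -480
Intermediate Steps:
o = -480
Z(-5)*o = sqrt(6 - 5)*(-480) = sqrt(1)*(-480) = 1*(-480) = -480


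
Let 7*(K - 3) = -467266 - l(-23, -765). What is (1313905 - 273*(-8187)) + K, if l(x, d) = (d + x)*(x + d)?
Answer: 23754503/7 ≈ 3.3935e+6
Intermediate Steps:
l(x, d) = (d + x)² (l(x, d) = (d + x)*(d + x) = (d + x)²)
K = -1088189/7 (K = 3 + (-467266 - (-765 - 23)²)/7 = 3 + (-467266 - 1*(-788)²)/7 = 3 + (-467266 - 1*620944)/7 = 3 + (-467266 - 620944)/7 = 3 + (⅐)*(-1088210) = 3 - 1088210/7 = -1088189/7 ≈ -1.5546e+5)
(1313905 - 273*(-8187)) + K = (1313905 - 273*(-8187)) - 1088189/7 = (1313905 + 2235051) - 1088189/7 = 3548956 - 1088189/7 = 23754503/7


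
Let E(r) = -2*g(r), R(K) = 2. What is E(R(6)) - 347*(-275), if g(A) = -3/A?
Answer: 95428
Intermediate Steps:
E(r) = 6/r (E(r) = -(-6)/r = 6/r)
E(R(6)) - 347*(-275) = 6/2 - 347*(-275) = 6*(½) + 95425 = 3 + 95425 = 95428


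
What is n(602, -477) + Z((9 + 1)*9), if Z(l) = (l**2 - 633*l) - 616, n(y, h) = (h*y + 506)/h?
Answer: -23318174/477 ≈ -48885.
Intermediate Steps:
n(y, h) = (506 + h*y)/h
Z(l) = -616 + l**2 - 633*l
n(602, -477) + Z((9 + 1)*9) = (602 + 506/(-477)) + (-616 + ((9 + 1)*9)**2 - 633*(9 + 1)*9) = (602 + 506*(-1/477)) + (-616 + (10*9)**2 - 6330*9) = (602 - 506/477) + (-616 + 90**2 - 633*90) = 286648/477 + (-616 + 8100 - 56970) = 286648/477 - 49486 = -23318174/477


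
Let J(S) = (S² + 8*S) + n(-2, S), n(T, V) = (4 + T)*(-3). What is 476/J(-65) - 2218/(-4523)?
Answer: 10357330/16730577 ≈ 0.61907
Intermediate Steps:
n(T, V) = -12 - 3*T
J(S) = -6 + S² + 8*S (J(S) = (S² + 8*S) + (-12 - 3*(-2)) = (S² + 8*S) + (-12 + 6) = (S² + 8*S) - 6 = -6 + S² + 8*S)
476/J(-65) - 2218/(-4523) = 476/(-6 + (-65)² + 8*(-65)) - 2218/(-4523) = 476/(-6 + 4225 - 520) - 2218*(-1/4523) = 476/3699 + 2218/4523 = 10357330/16730577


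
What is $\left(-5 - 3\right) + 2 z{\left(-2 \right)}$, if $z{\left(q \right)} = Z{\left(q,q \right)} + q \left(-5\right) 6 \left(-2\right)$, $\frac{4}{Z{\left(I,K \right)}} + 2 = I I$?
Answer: $-244$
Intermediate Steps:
$Z{\left(I,K \right)} = \frac{4}{-2 + I^{2}}$ ($Z{\left(I,K \right)} = \frac{4}{-2 + I I} = \frac{4}{-2 + I^{2}}$)
$z{\left(q \right)} = \frac{4}{-2 + q^{2}} + 60 q$ ($z{\left(q \right)} = \frac{4}{-2 + q^{2}} + q \left(-5\right) 6 \left(-2\right) = \frac{4}{-2 + q^{2}} + - 5 q 6 \left(-2\right) = \frac{4}{-2 + q^{2}} + - 30 q \left(-2\right) = \frac{4}{-2 + q^{2}} + 60 q$)
$\left(-5 - 3\right) + 2 z{\left(-2 \right)} = \left(-5 - 3\right) + 2 \frac{4 \left(1 + 15 \left(-2\right) \left(-2 + \left(-2\right)^{2}\right)\right)}{-2 + \left(-2\right)^{2}} = \left(-5 - 3\right) + 2 \frac{4 \left(1 + 15 \left(-2\right) \left(-2 + 4\right)\right)}{-2 + 4} = -8 + 2 \frac{4 \left(1 + 15 \left(-2\right) 2\right)}{2} = -8 + 2 \cdot 4 \cdot \frac{1}{2} \left(1 - 60\right) = -8 + 2 \cdot 4 \cdot \frac{1}{2} \left(-59\right) = -8 + 2 \left(-118\right) = -8 - 236 = -244$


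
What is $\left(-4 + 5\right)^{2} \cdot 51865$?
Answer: $51865$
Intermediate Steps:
$\left(-4 + 5\right)^{2} \cdot 51865 = 1^{2} \cdot 51865 = 1 \cdot 51865 = 51865$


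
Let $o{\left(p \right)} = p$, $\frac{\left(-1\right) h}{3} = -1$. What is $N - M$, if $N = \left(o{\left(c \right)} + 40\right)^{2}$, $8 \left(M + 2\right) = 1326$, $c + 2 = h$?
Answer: $\frac{6069}{4} \approx 1517.3$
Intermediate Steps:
$h = 3$ ($h = \left(-3\right) \left(-1\right) = 3$)
$c = 1$ ($c = -2 + 3 = 1$)
$M = \frac{655}{4}$ ($M = -2 + \frac{1}{8} \cdot 1326 = -2 + \frac{663}{4} = \frac{655}{4} \approx 163.75$)
$N = 1681$ ($N = \left(1 + 40\right)^{2} = 41^{2} = 1681$)
$N - M = 1681 - \frac{655}{4} = \frac{6069}{4}$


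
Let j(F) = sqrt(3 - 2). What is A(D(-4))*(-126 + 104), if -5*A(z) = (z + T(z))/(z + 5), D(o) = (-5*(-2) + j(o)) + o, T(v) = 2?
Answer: 33/10 ≈ 3.3000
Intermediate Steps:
j(F) = 1 (j(F) = sqrt(1) = 1)
D(o) = 11 + o (D(o) = (-5*(-2) + 1) + o = (10 + 1) + o = 11 + o)
A(z) = -(2 + z)/(5*(5 + z)) (A(z) = -(z + 2)/(5*(z + 5)) = -(2 + z)/(5*(5 + z)))
A(D(-4))*(-126 + 104) = ((-2 - (11 - 4))/(5*(5 + (11 - 4))))*(-126 + 104) = ((-2 - 1*7)/(5*(5 + 7)))*(-22) = ((1/5)*(-2 - 7)/12)*(-22) = ((1/5)*(1/12)*(-9))*(-22) = -3/20*(-22) = 33/10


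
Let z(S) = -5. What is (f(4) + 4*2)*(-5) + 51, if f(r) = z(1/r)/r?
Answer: 69/4 ≈ 17.250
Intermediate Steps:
f(r) = -5/r
(f(4) + 4*2)*(-5) + 51 = (-5/4 + 4*2)*(-5) + 51 = (-5*¼ + 8)*(-5) + 51 = (-5/4 + 8)*(-5) + 51 = (27/4)*(-5) + 51 = -135/4 + 51 = 69/4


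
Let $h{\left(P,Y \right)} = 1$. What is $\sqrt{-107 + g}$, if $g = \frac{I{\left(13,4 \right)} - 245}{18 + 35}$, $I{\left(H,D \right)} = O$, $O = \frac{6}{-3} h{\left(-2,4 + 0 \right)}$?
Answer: $\frac{i \sqrt{313654}}{53} \approx 10.567 i$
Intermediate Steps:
$O = -2$ ($O = \frac{6}{-3} \cdot 1 = 6 \left(- \frac{1}{3}\right) 1 = \left(-2\right) 1 = -2$)
$I{\left(H,D \right)} = -2$
$g = - \frac{247}{53}$ ($g = \frac{-2 - 245}{18 + 35} = - \frac{247}{53} \approx -4.6604$)
$\sqrt{-107 + g} = \sqrt{-107 - \frac{247}{53}} = \sqrt{- \frac{5918}{53}} = \frac{i \sqrt{313654}}{53}$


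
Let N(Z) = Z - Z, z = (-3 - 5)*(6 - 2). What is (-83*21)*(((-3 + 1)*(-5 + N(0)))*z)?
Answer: 557760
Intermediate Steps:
z = -32 (z = -8*4 = -32)
N(Z) = 0
(-83*21)*(((-3 + 1)*(-5 + N(0)))*z) = (-83*21)*(((-3 + 1)*(-5 + 0))*(-32)) = -1743*(-2*(-5))*(-32) = -17430*(-32) = -1743*(-320) = 557760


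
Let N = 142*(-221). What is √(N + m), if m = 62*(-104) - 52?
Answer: I*√37882 ≈ 194.63*I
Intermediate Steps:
N = -31382
m = -6500 (m = -6448 - 52 = -6500)
√(N + m) = √(-31382 - 6500) = √(-37882) = I*√37882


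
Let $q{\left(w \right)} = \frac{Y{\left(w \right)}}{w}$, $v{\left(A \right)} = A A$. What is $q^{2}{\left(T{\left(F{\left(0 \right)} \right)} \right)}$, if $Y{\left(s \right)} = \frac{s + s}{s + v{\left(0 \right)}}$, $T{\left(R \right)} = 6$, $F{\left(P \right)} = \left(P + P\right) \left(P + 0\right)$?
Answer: $\frac{1}{9} \approx 0.11111$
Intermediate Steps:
$v{\left(A \right)} = A^{2}$
$F{\left(P \right)} = 2 P^{2}$ ($F{\left(P \right)} = 2 P P = 2 P^{2}$)
$Y{\left(s \right)} = 2$ ($Y{\left(s \right)} = \frac{s + s}{s + 0^{2}} = \frac{2 s}{s + 0} = \frac{2 s}{s} = 2$)
$q{\left(w \right)} = \frac{2}{w}$
$q^{2}{\left(T{\left(F{\left(0 \right)} \right)} \right)} = \left(\frac{2}{6}\right)^{2} = \left(2 \cdot \frac{1}{6}\right)^{2} = \left(\frac{1}{3}\right)^{2} = \frac{1}{9}$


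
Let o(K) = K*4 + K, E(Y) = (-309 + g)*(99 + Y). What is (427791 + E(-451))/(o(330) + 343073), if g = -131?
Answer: 582671/344723 ≈ 1.6903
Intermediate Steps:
E(Y) = -43560 - 440*Y (E(Y) = (-309 - 131)*(99 + Y) = -440*(99 + Y) = -43560 - 440*Y)
o(K) = 5*K (o(K) = 4*K + K = 5*K)
(427791 + E(-451))/(o(330) + 343073) = (427791 + (-43560 - 440*(-451)))/(5*330 + 343073) = (427791 + (-43560 + 198440))/(1650 + 343073) = (427791 + 154880)/344723 = 582671*(1/344723) = 582671/344723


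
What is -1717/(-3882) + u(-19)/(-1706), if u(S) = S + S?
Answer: 1538359/3311346 ≈ 0.46457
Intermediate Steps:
u(S) = 2*S
-1717/(-3882) + u(-19)/(-1706) = -1717/(-3882) + (2*(-19))/(-1706) = -1717*(-1/3882) - 38*(-1/1706) = 1717/3882 + 19/853 = 1538359/3311346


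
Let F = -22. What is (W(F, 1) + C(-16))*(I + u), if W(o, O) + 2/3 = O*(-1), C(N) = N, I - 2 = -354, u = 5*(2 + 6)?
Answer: 5512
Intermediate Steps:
u = 40 (u = 5*8 = 40)
I = -352 (I = 2 - 354 = -352)
W(o, O) = -2/3 - O (W(o, O) = -2/3 + O*(-1) = -2/3 - O)
(W(F, 1) + C(-16))*(I + u) = ((-2/3 - 1*1) - 16)*(-352 + 40) = ((-2/3 - 1) - 16)*(-312) = (-5/3 - 16)*(-312) = -53/3*(-312) = 5512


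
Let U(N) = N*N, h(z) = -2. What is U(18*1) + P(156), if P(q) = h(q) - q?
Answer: 166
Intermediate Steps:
P(q) = -2 - q
U(N) = N²
U(18*1) + P(156) = (18*1)² + (-2 - 1*156) = 18² + (-2 - 156) = 324 - 158 = 166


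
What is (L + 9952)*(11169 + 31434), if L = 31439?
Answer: 1763380773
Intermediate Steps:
(L + 9952)*(11169 + 31434) = (31439 + 9952)*(11169 + 31434) = 41391*42603 = 1763380773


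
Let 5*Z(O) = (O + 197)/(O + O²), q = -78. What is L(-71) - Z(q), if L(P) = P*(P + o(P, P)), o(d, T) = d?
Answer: 43251763/4290 ≈ 10082.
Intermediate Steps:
Z(O) = (197 + O)/(5*(O + O²)) (Z(O) = ((O + 197)/(O + O²))/5 = ((197 + O)/(O + O²))/5 = (197 + O)/(5*(O + O²)))
L(P) = 2*P² (L(P) = P*(P + P) = P*(2*P) = 2*P²)
L(-71) - Z(q) = 2*(-71)² - (197 - 78)/(5*(-78)*(1 - 78)) = 2*5041 - (-1)*119/(5*78*(-77)) = 10082 - (-1)*(-1)*119/(5*78*77) = 10082 - 1*17/4290 = 10082 - 17/4290 = 43251763/4290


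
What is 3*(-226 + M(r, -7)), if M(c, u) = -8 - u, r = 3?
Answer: -681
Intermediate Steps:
3*(-226 + M(r, -7)) = 3*(-226 + (-8 - 1*(-7))) = 3*(-226 + (-8 + 7)) = 3*(-226 - 1) = 3*(-227) = -681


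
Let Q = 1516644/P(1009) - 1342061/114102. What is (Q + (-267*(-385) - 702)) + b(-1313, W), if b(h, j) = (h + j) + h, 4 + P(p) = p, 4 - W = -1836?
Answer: 3929610437651/38224170 ≈ 1.0280e+5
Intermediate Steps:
W = 1840 (W = 4 - 1*(-1836) = 4 + 1836 = 1840)
P(p) = -4 + p
b(h, j) = j + 2*h
Q = 57234447461/38224170 (Q = 1516644/(-4 + 1009) - 1342061/114102 = 1516644/1005 - 1342061*1/114102 = 1516644*(1/1005) - 1342061/114102 = 505548/335 - 1342061/114102 = 57234447461/38224170 ≈ 1497.3)
(Q + (-267*(-385) - 702)) + b(-1313, W) = (57234447461/38224170 + (-267*(-385) - 702)) + (1840 + 2*(-1313)) = (57234447461/38224170 + (102795 - 702)) + (1840 - 2626) = (57234447461/38224170 + 102093) - 786 = 3959654635271/38224170 - 786 = 3929610437651/38224170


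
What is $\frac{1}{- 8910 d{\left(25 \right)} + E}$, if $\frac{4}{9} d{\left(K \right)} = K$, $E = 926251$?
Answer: $\frac{2}{850127} \approx 2.3526 \cdot 10^{-6}$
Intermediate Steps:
$d{\left(K \right)} = \frac{9 K}{4}$
$\frac{1}{- 8910 d{\left(25 \right)} + E} = \frac{1}{- 8910 \cdot \frac{9}{4} \cdot 25 + 926251} = \frac{1}{\left(-8910\right) \frac{225}{4} + 926251} = \frac{1}{- \frac{1002375}{2} + 926251} = \frac{1}{\frac{850127}{2}} = \frac{2}{850127}$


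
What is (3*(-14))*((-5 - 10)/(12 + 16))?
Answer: 45/2 ≈ 22.500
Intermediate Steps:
(3*(-14))*((-5 - 10)/(12 + 16)) = -(-630)/28 = -42*(-15/28) = 45/2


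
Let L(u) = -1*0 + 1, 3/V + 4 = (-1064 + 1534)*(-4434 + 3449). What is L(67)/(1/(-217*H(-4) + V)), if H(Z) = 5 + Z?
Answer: -33487007/154318 ≈ -217.00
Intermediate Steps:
V = -1/154318 (V = 3/(-4 + (-1064 + 1534)*(-4434 + 3449)) = 3/(-4 + 470*(-985)) = 3/(-4 - 462950) = 3/(-462954) = 3*(-1/462954) = -1/154318 ≈ -6.4801e-6)
L(u) = 1 (L(u) = 0 + 1 = 1)
L(67)/(1/(-217*H(-4) + V)) = 1/1/(-217*(5 - 4) - 1/154318) = 1/1/(-217*1 - 1/154318) = 1/1/(-217 - 1/154318) = 1/1/(-33487007/154318) = 1/(-154318/33487007) = 1*(-33487007/154318) = -33487007/154318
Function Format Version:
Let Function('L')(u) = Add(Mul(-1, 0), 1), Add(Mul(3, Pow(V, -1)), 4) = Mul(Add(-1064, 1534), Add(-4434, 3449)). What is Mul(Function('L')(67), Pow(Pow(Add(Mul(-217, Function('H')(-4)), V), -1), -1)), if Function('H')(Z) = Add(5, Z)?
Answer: Rational(-33487007, 154318) ≈ -217.00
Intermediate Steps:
V = Rational(-1, 154318) (V = Mul(3, Pow(Add(-4, Mul(Add(-1064, 1534), Add(-4434, 3449))), -1)) = Mul(3, Pow(Add(-4, Mul(470, -985)), -1)) = Mul(3, Pow(Add(-4, -462950), -1)) = Mul(3, Pow(-462954, -1)) = Mul(3, Rational(-1, 462954)) = Rational(-1, 154318) ≈ -6.4801e-6)
Function('L')(u) = 1 (Function('L')(u) = Add(0, 1) = 1)
Mul(Function('L')(67), Pow(Pow(Add(Mul(-217, Function('H')(-4)), V), -1), -1)) = Mul(1, Pow(Pow(Add(Mul(-217, Add(5, -4)), Rational(-1, 154318)), -1), -1)) = Mul(1, Pow(Pow(Add(Mul(-217, 1), Rational(-1, 154318)), -1), -1)) = Mul(1, Pow(Pow(Add(-217, Rational(-1, 154318)), -1), -1)) = Mul(1, Pow(Pow(Rational(-33487007, 154318), -1), -1)) = Mul(1, Pow(Rational(-154318, 33487007), -1)) = Mul(1, Rational(-33487007, 154318)) = Rational(-33487007, 154318)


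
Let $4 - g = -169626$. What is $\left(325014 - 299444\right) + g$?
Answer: $195200$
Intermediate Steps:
$g = 169630$ ($g = 4 - -169626 = 4 + 169626 = 169630$)
$\left(325014 - 299444\right) + g = \left(325014 - 299444\right) + 169630 = 25570 + 169630 = 195200$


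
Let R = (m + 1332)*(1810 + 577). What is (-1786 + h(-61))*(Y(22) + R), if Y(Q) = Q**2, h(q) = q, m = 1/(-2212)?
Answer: -1855994053309/316 ≈ -5.8734e+9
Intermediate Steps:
m = -1/2212 ≈ -0.00045208
R = 1004716603/316 (R = (-1/2212 + 1332)*(1810 + 577) = (2946383/2212)*2387 = 1004716603/316 ≈ 3.1795e+6)
(-1786 + h(-61))*(Y(22) + R) = (-1786 - 61)*(22**2 + 1004716603/316) = -1847*(484 + 1004716603/316) = -1847*1004869547/316 = -1855994053309/316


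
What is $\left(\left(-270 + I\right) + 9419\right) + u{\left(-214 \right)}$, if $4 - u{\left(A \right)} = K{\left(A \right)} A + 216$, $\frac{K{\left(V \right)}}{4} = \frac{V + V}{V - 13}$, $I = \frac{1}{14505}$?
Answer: $\frac{34740447062}{3292635} \approx 10551.0$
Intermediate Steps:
$I = \frac{1}{14505} \approx 6.8942 \cdot 10^{-5}$
$K{\left(V \right)} = \frac{8 V}{-13 + V}$ ($K{\left(V \right)} = 4 \frac{V + V}{V - 13} = 4 \frac{2 V}{-13 + V} = \frac{8 V}{-13 + V}$)
$u{\left(A \right)} = -212 - \frac{8 A^{2}}{-13 + A}$ ($u{\left(A \right)} = 4 - \left(\frac{8 A}{-13 + A} A + 216\right) = 4 - \left(\frac{8 A^{2}}{-13 + A} + 216\right) = 4 - \left(216 + \frac{8 A^{2}}{-13 + A}\right) = -212 - \frac{8 A^{2}}{-13 + A}$)
$\left(\left(-270 + I\right) + 9419\right) + u{\left(-214 \right)} = \left(\left(-270 + \frac{1}{14505}\right) + 9419\right) + \frac{4 \left(689 - -11342 - 2 \left(-214\right)^{2}\right)}{-13 - 214} = \left(- \frac{3916349}{14505} + 9419\right) + \frac{4 \left(689 + 11342 - 91592\right)}{-227} = \frac{132706246}{14505} + 4 \left(- \frac{1}{227}\right) \left(689 + 11342 - 91592\right) = \frac{132706246}{14505} + 4 \left(- \frac{1}{227}\right) \left(-79561\right) = \frac{132706246}{14505} + \frac{318244}{227} = \frac{34740447062}{3292635}$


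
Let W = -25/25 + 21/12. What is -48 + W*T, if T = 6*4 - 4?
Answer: -33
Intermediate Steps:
T = 20 (T = 24 - 4 = 20)
W = ¾ (W = -25*1/25 + 21*(1/12) = -1 + 7/4 = ¾ ≈ 0.75000)
-48 + W*T = -48 + (¾)*20 = -48 + 15 = -33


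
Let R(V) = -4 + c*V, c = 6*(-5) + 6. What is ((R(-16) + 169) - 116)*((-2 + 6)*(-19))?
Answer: -32908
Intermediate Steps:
c = -24 (c = -30 + 6 = -24)
R(V) = -4 - 24*V
((R(-16) + 169) - 116)*((-2 + 6)*(-19)) = (((-4 - 24*(-16)) + 169) - 116)*((-2 + 6)*(-19)) = (((-4 + 384) + 169) - 116)*(4*(-19)) = ((380 + 169) - 116)*(-76) = (549 - 116)*(-76) = 433*(-76) = -32908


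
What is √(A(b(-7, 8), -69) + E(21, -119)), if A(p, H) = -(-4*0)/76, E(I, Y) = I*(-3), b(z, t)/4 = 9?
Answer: 3*I*√7 ≈ 7.9373*I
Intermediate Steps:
b(z, t) = 36 (b(z, t) = 4*9 = 36)
E(I, Y) = -3*I
A(p, H) = 0 (A(p, H) = -0/76 = -1*0 = 0)
√(A(b(-7, 8), -69) + E(21, -119)) = √(0 - 3*21) = √(0 - 63) = √(-63) = 3*I*√7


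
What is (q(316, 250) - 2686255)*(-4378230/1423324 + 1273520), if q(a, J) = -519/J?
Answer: -4869182648194145621/1423324 ≈ -3.4210e+12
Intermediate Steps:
(q(316, 250) - 2686255)*(-4378230/1423324 + 1273520) = (-519/250 - 2686255)*(-4378230/1423324 + 1273520) = (-519*1/250 - 2686255)*(-4378230*1/1423324 + 1273520) = (-519/250 - 2686255)*(-2189115/711662 + 1273520) = -671564269/250*906313601125/711662 = -4869182648194145621/1423324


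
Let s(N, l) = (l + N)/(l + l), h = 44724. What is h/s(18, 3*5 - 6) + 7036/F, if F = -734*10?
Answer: 54710601/1835 ≈ 29815.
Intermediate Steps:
s(N, l) = (N + l)/(2*l) (s(N, l) = (N + l)/((2*l)) = (N + l)*(1/(2*l)) = (N + l)/(2*l))
F = -7340
h/s(18, 3*5 - 6) + 7036/F = 44724/(((18 + (3*5 - 6))/(2*(3*5 - 6)))) + 7036/(-7340) = 44724/(((18 + (15 - 6))/(2*(15 - 6)))) + 7036*(-1/7340) = 44724/(((1/2)*(18 + 9)/9)) - 1759/1835 = 44724/(((1/2)*(1/9)*27)) - 1759/1835 = 44724/(3/2) - 1759/1835 = 44724*(2/3) - 1759/1835 = 29816 - 1759/1835 = 54710601/1835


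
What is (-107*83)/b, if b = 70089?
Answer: -8881/70089 ≈ -0.12671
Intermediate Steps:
(-107*83)/b = -107*83/70089 = -8881*1/70089 = -8881/70089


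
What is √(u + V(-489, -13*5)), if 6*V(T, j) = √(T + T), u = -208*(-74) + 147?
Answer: √(559404 + 6*I*√978)/6 ≈ 124.66 + 0.020906*I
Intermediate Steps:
u = 15539 (u = 15392 + 147 = 15539)
V(T, j) = √2*√T/6 (V(T, j) = √(T + T)/6 = √(2*T)/6 = (√2*√T)/6 = √2*√T/6)
√(u + V(-489, -13*5)) = √(15539 + √2*√(-489)/6) = √(15539 + √2*(I*√489)/6) = √(15539 + I*√978/6)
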